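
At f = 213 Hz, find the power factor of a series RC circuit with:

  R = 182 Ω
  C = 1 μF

Step 1 — Angular frequency: ω = 2π·f = 2π·213 = 1338 rad/s.
Step 2 — Component impedances:
  R: Z = R = 182 Ω
  C: Z = 1/(jωC) = -j/(ω·C) = 0 - j747.2 Ω
Step 3 — Series combination: Z_total = R + C = 182 - j747.2 Ω = 769.1∠-76.3° Ω.
Step 4 — Power factor: PF = cos(φ) = Re(Z)/|Z| = 182/769.05 = 0.2367.
Step 5 — Type: Im(Z) = -747.2 ⇒ leading (phase φ = -76.3°).

PF = 0.2367 (leading, φ = -76.3°)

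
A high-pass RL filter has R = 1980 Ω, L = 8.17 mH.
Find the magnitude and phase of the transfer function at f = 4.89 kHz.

Step 1 — Angular frequency: ω = 2π·4890 = 3.072e+04 rad/s.
Step 2 — Transfer function: H(jω) = jωL/(R + jωL).
Step 3 — Numerator jωL = j·251; denominator R + jωL = 1980 + j251.
Step 4 — H = 0.01582 + j0.1248.
Step 5 — Magnitude: |H| = 0.1258 (-18.0 dB); phase: φ = 82.8°.

|H| = 0.1258 (-18.0 dB), φ = 82.8°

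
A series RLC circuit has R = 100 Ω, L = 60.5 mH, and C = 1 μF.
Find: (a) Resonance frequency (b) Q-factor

Step 1 — Resonance condition Im(Z)=0 gives ω₀ = 1/√(LC).
Step 2 — ω₀ = 1/√(0.0605·1e-06) = 4066 rad/s.
Step 3 — f₀ = ω₀/(2π) = 647.1 Hz.
Step 4 — Series Q: Q = ω₀L/R = 4066·0.0605/100 = 2.46.

(a) f₀ = 647.1 Hz  (b) Q = 2.46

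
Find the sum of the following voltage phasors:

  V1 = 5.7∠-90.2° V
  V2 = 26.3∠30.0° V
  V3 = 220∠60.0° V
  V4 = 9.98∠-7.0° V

Step 1 — Convert each phasor to rectangular form:
  V1 = 5.7·(cos(-90.2°) + j·sin(-90.2°)) = -0.0199 - j5.7 V
  V2 = 26.3·(cos(30.0°) + j·sin(30.0°)) = 22.78 + j13.15 V
  V3 = 220·(cos(60.0°) + j·sin(60.0°)) = 110 + j190.5 V
  V4 = 9.98·(cos(-7.0°) + j·sin(-7.0°)) = 9.906 - j1.216 V
Step 2 — Sum components: V_total = 142.7 + j196.8 V.
Step 3 — Convert to polar: |V_total| = 243 V, ∠V_total = 54.1°.

V_total = 243∠54.1° V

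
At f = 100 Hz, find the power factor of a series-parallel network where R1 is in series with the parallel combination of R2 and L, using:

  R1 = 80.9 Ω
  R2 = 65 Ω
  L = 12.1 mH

Step 1 — Angular frequency: ω = 2π·f = 2π·100 = 628.3 rad/s.
Step 2 — Component impedances:
  R1: Z = R = 80.9 Ω
  R2: Z = R = 65 Ω
  L: Z = jωL = j·628.3·0.0121 = 0 + j7.603 Ω
Step 3 — Parallel branch: R2 || L = 1/(1/R2 + 1/L) = 0.8772 + j7.5 Ω.
Step 4 — Series with R1: Z_total = R1 + (R2 || L) = 81.78 + j7.5 Ω = 82.12∠5.2° Ω.
Step 5 — Power factor: PF = cos(φ) = Re(Z)/|Z| = 81.777/82.12 = 0.9958.
Step 6 — Type: Im(Z) = 7.5 ⇒ lagging (phase φ = 5.2°).

PF = 0.9958 (lagging, φ = 5.2°)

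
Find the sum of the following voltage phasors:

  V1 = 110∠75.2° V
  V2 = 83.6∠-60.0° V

Step 1 — Convert each phasor to rectangular form:
  V1 = 110·(cos(75.2°) + j·sin(75.2°)) = 28.1 + j106.4 V
  V2 = 83.6·(cos(-60.0°) + j·sin(-60.0°)) = 41.8 - j72.4 V
Step 2 — Sum components: V_total = 69.9 + j33.95 V.
Step 3 — Convert to polar: |V_total| = 77.71 V, ∠V_total = 25.9°.

V_total = 77.71∠25.9° V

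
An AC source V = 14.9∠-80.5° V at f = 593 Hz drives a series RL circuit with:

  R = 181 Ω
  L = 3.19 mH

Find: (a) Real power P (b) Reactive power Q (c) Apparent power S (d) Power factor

Step 1 — Angular frequency: ω = 2π·f = 2π·593 = 3726 rad/s.
Step 2 — Component impedances:
  R: Z = R = 181 Ω
  L: Z = jωL = j·3726·0.00319 = 0 + j11.89 Ω
Step 3 — Series combination: Z_total = R + L = 181 + j11.89 Ω = 181.4∠3.8° Ω.
Step 4 — Source phasor: V = 14.9∠-80.5° V = 2.459 - j14.7 V.
Step 5 — Current: I = V / Z = 0.00822 - j0.08173 A = 0.08214∠-84.3° A.
Step 6 — Complex power: S = V·I* = 1.221 + j0.0802 VA.
Step 7 — Real power: P = Re(S) = 1.221 W.
Step 8 — Reactive power: Q = Im(S) = 0.0802 VAR.
Step 9 — Apparent power: |S| = 1.224 VA.
Step 10 — Power factor: PF = P/|S| = 0.9979 (lagging).

(a) P = 1.221 W  (b) Q = 0.0802 VAR  (c) S = 1.224 VA  (d) PF = 0.9979 (lagging)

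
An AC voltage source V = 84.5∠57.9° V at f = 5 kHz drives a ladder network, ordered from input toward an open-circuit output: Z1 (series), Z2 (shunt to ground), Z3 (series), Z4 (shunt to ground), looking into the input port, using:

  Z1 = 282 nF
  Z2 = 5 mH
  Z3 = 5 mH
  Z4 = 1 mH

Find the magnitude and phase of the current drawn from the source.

Step 1 — Angular frequency: ω = 2π·f = 2π·5000 = 3.142e+04 rad/s.
Step 2 — Component impedances:
  Z1: Z = 1/(jωC) = -j/(ω·C) = 0 - j112.9 Ω
  Z2: Z = jωL = j·3.142e+04·0.005 = 0 + j157.1 Ω
  Z3: Z = jωL = j·3.142e+04·0.005 = 0 + j157.1 Ω
  Z4: Z = jωL = j·3.142e+04·0.001 = 0 + j31.42 Ω
Step 3 — Ladder network (open output): work backward from the far end, alternating series and parallel combinations. Z_in = 0 - j27.2 Ω = 27.2∠-90.0° Ω.
Step 4 — Source phasor: V = 84.5∠57.9° V = 44.9 + j71.58 V.
Step 5 — Ohm's law: I = V / Z_total = (44.9 + j71.58) / (0 - j27.2) = -2.632 + j1.651 A.
Step 6 — Convert to polar: |I| = 3.107 A, ∠I = 147.9°.

I = 3.107∠147.9° A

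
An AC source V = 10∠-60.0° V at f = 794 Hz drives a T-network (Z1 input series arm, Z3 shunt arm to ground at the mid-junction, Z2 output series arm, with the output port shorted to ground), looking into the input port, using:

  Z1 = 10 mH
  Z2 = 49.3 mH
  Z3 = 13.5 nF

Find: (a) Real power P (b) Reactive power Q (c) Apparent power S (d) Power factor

Step 1 — Angular frequency: ω = 2π·f = 2π·794 = 4989 rad/s.
Step 2 — Component impedances:
  Z1: Z = jωL = j·4989·0.01 = 0 + j49.89 Ω
  Z2: Z = jωL = j·4989·0.0493 = 0 + j246 Ω
  Z3: Z = 1/(jωC) = -j/(ω·C) = 0 - j1.485e+04 Ω
Step 3 — With the output port shorted to ground, the output series arm Z2 runs from the junction to ground; the shunt arm Z3 also runs from the junction to ground. They appear in parallel: Z3 || Z2 = 0 + j250.1 Ω.
Step 4 — Series with input arm Z1: Z_in = Z1 + (Z3 || Z2) = 0 + j300 Ω = 300∠90.0° Ω.
Step 5 — Source phasor: V = 10∠-60.0° V = 5 - j8.66 V.
Step 6 — Current: I = V / Z = -0.02887 - j0.01667 A = 0.03334∠-150.0° A.
Step 7 — Complex power: S = V·I* = 0 + j0.3334 VA.
Step 8 — Real power: P = Re(S) = 0 W.
Step 9 — Reactive power: Q = Im(S) = 0.3334 VAR.
Step 10 — Apparent power: |S| = 0.3334 VA.
Step 11 — Power factor: PF = P/|S| = 0 (lagging).

(a) P = 0 W  (b) Q = 0.3334 VAR  (c) S = 0.3334 VA  (d) PF = 0 (lagging)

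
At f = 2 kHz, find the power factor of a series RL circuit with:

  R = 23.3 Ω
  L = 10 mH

Step 1 — Angular frequency: ω = 2π·f = 2π·2000 = 1.257e+04 rad/s.
Step 2 — Component impedances:
  R: Z = R = 23.3 Ω
  L: Z = jωL = j·1.257e+04·0.01 = 0 + j125.7 Ω
Step 3 — Series combination: Z_total = R + L = 23.3 + j125.7 Ω = 127.8∠79.5° Ω.
Step 4 — Power factor: PF = cos(φ) = Re(Z)/|Z| = 23.3/127.8 = 0.1823.
Step 5 — Type: Im(Z) = 125.7 ⇒ lagging (phase φ = 79.5°).

PF = 0.1823 (lagging, φ = 79.5°)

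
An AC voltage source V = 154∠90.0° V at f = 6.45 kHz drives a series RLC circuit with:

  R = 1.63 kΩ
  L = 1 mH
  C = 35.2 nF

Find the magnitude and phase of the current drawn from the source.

Step 1 — Angular frequency: ω = 2π·f = 2π·6450 = 4.053e+04 rad/s.
Step 2 — Component impedances:
  R: Z = R = 1630 Ω
  L: Z = jωL = j·4.053e+04·0.001 = 0 + j40.53 Ω
  C: Z = 1/(jωC) = -j/(ω·C) = 0 - j701 Ω
Step 3 — Series combination: Z_total = R + L + C = 1630 - j660.5 Ω = 1759∠-22.1° Ω.
Step 4 — Source phasor: V = 154∠90.0° V = 0 + j154 V.
Step 5 — Ohm's law: I = V / Z_total = (0 + j154) / (1630 - j660.5) = -0.03288 + j0.08115 A.
Step 6 — Convert to polar: |I| = 0.08756 A, ∠I = 112.1°.

I = 0.08756∠112.1° A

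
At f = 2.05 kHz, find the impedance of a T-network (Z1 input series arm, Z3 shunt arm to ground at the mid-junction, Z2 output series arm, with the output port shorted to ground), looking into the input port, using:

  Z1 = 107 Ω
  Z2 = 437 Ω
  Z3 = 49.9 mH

Step 1 — Angular frequency: ω = 2π·f = 2π·2050 = 1.288e+04 rad/s.
Step 2 — Component impedances:
  Z1: Z = R = 107 Ω
  Z2: Z = R = 437 Ω
  Z3: Z = jωL = j·1.288e+04·0.0499 = 0 + j642.7 Ω
Step 3 — With the output port shorted to ground, the output series arm Z2 runs from the junction to ground; the shunt arm Z3 also runs from the junction to ground. They appear in parallel: Z3 || Z2 = 298.9 + j203.2 Ω.
Step 4 — Series with input arm Z1: Z_in = Z1 + (Z3 || Z2) = 405.9 + j203.2 Ω = 453.9∠26.6° Ω.

Z = 405.9 + j203.2 Ω = 453.9∠26.6° Ω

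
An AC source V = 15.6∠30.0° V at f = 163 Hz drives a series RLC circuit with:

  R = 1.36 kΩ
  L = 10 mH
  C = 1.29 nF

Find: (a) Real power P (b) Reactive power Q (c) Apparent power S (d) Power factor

Step 1 — Angular frequency: ω = 2π·f = 2π·163 = 1024 rad/s.
Step 2 — Component impedances:
  R: Z = R = 1360 Ω
  L: Z = jωL = j·1024·0.01 = 0 + j10.24 Ω
  C: Z = 1/(jωC) = -j/(ω·C) = 0 - j7.569e+05 Ω
Step 3 — Series combination: Z_total = R + L + C = 1360 - j7.569e+05 Ω = 7.569e+05∠-89.9° Ω.
Step 4 — Source phasor: V = 15.6∠30.0° V = 13.51 + j7.8 V.
Step 5 — Current: I = V / Z = -1.027e-05 + j1.787e-05 A = 2.061e-05∠119.9° A.
Step 6 — Complex power: S = V·I* = 5.777e-07 - j0.0003215 VA.
Step 7 — Real power: P = Re(S) = 5.777e-07 W.
Step 8 — Reactive power: Q = Im(S) = -0.0003215 VAR.
Step 9 — Apparent power: |S| = 0.0003215 VA.
Step 10 — Power factor: PF = P/|S| = 0.001797 (leading).

(a) P = 5.777e-07 W  (b) Q = -0.0003215 VAR  (c) S = 0.0003215 VA  (d) PF = 0.001797 (leading)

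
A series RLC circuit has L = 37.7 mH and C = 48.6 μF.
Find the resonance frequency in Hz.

Step 1 — Resonance condition Im(Z)=0 gives ω₀ = 1/√(LC).
Step 2 — ω₀ = 1/√(0.0377·4.86e-05) = 738.8 rad/s.
Step 3 — f₀ = ω₀/(2π) = 117.6 Hz.

f₀ = 117.6 Hz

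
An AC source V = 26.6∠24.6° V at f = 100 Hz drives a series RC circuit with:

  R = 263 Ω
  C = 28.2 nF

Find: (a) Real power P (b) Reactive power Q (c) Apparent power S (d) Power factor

Step 1 — Angular frequency: ω = 2π·f = 2π·100 = 628.3 rad/s.
Step 2 — Component impedances:
  R: Z = R = 263 Ω
  C: Z = 1/(jωC) = -j/(ω·C) = 0 - j5.644e+04 Ω
Step 3 — Series combination: Z_total = R + C = 263 - j5.644e+04 Ω = 5.644e+04∠-89.7° Ω.
Step 4 — Source phasor: V = 26.6∠24.6° V = 24.19 + j11.07 V.
Step 5 — Current: I = V / Z = -0.0001942 + j0.0004294 A = 0.0004713∠114.3° A.
Step 6 — Complex power: S = V·I* = 5.842e-05 - j0.01254 VA.
Step 7 — Real power: P = Re(S) = 5.842e-05 W.
Step 8 — Reactive power: Q = Im(S) = -0.01254 VAR.
Step 9 — Apparent power: |S| = 0.01254 VA.
Step 10 — Power factor: PF = P/|S| = 0.00466 (leading).

(a) P = 5.842e-05 W  (b) Q = -0.01254 VAR  (c) S = 0.01254 VA  (d) PF = 0.00466 (leading)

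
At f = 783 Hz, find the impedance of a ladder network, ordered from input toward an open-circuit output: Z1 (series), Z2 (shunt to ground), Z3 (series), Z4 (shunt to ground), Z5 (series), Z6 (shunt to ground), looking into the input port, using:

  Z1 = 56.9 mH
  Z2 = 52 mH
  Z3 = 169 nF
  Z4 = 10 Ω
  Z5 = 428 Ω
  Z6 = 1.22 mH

Step 1 — Angular frequency: ω = 2π·f = 2π·783 = 4920 rad/s.
Step 2 — Component impedances:
  Z1: Z = jωL = j·4920·0.0569 = 0 + j279.9 Ω
  Z2: Z = jωL = j·4920·0.052 = 0 + j255.8 Ω
  Z3: Z = 1/(jωC) = -j/(ω·C) = 0 - j1203 Ω
  Z4: Z = R = 10 Ω
  Z5: Z = R = 428 Ω
  Z6: Z = jωL = j·4920·0.00122 = 0 + j6.002 Ω
Step 3 — Ladder network (open output): work backward from the far end, alternating series and parallel combinations. Z_in = 0.7132 + j604.9 Ω = 604.9∠89.9° Ω.

Z = 0.7132 + j604.9 Ω = 604.9∠89.9° Ω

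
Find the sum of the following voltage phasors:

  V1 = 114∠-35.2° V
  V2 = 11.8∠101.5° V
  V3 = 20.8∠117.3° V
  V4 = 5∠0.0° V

Step 1 — Convert each phasor to rectangular form:
  V1 = 114·(cos(-35.2°) + j·sin(-35.2°)) = 93.15 - j65.71 V
  V2 = 11.8·(cos(101.5°) + j·sin(101.5°)) = -2.353 + j11.56 V
  V3 = 20.8·(cos(117.3°) + j·sin(117.3°)) = -9.54 + j18.48 V
  V4 = 5·(cos(0.0°) + j·sin(0.0°)) = 5 V
Step 2 — Sum components: V_total = 86.26 - j35.67 V.
Step 3 — Convert to polar: |V_total| = 93.34 V, ∠V_total = -22.5°.

V_total = 93.34∠-22.5° V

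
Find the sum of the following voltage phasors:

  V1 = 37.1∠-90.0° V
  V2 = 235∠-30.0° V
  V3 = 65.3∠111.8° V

Step 1 — Convert each phasor to rectangular form:
  V1 = 37.1·(cos(-90.0°) + j·sin(-90.0°)) = 0 - j37.1 V
  V2 = 235·(cos(-30.0°) + j·sin(-30.0°)) = 203.5 - j117.5 V
  V3 = 65.3·(cos(111.8°) + j·sin(111.8°)) = -24.25 + j60.63 V
Step 2 — Sum components: V_total = 179.3 - j93.97 V.
Step 3 — Convert to polar: |V_total| = 202.4 V, ∠V_total = -27.7°.

V_total = 202.4∠-27.7° V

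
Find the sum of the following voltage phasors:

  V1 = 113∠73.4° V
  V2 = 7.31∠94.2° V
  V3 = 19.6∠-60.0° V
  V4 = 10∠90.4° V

Step 1 — Convert each phasor to rectangular form:
  V1 = 113·(cos(73.4°) + j·sin(73.4°)) = 32.28 + j108.3 V
  V2 = 7.31·(cos(94.2°) + j·sin(94.2°)) = -0.5354 + j7.29 V
  V3 = 19.6·(cos(-60.0°) + j·sin(-60.0°)) = 9.8 - j16.97 V
  V4 = 10·(cos(90.4°) + j·sin(90.4°)) = -0.06981 + j10 V
Step 2 — Sum components: V_total = 41.48 + j108.6 V.
Step 3 — Convert to polar: |V_total| = 116.3 V, ∠V_total = 69.1°.

V_total = 116.3∠69.1° V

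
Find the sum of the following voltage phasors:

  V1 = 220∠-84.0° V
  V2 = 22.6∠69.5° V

Step 1 — Convert each phasor to rectangular form:
  V1 = 220·(cos(-84.0°) + j·sin(-84.0°)) = 23 - j218.8 V
  V2 = 22.6·(cos(69.5°) + j·sin(69.5°)) = 7.915 + j21.17 V
Step 2 — Sum components: V_total = 30.91 - j197.6 V.
Step 3 — Convert to polar: |V_total| = 200 V, ∠V_total = -81.1°.

V_total = 200∠-81.1° V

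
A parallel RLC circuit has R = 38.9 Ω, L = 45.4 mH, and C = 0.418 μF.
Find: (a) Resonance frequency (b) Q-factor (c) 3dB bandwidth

Step 1 — Resonance: ω₀ = 1/√(LC) = 1/√(0.0454·4.18e-07) = 7259 rad/s.
Step 2 — f₀ = ω₀/(2π) = 1155 Hz.
Step 3 — Parallel Q: Q = R/(ω₀L) = 38.9/(7259·0.0454) = 0.118.
Step 4 — Bandwidth: Δω = ω₀/Q = 6.15e+04 rad/s; BW = Δω/(2π) = 9788 Hz.

(a) f₀ = 1155 Hz  (b) Q = 0.118  (c) BW = 9788 Hz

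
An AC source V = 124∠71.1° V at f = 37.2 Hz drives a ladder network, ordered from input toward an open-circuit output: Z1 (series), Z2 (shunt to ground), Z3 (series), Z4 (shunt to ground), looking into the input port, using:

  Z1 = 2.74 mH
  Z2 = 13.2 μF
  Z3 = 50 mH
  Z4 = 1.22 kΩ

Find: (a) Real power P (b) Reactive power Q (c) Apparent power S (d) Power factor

Step 1 — Angular frequency: ω = 2π·f = 2π·37.2 = 233.7 rad/s.
Step 2 — Component impedances:
  Z1: Z = jωL = j·233.7·0.00274 = 0 + j0.6404 Ω
  Z2: Z = 1/(jωC) = -j/(ω·C) = 0 - j324.1 Ω
  Z3: Z = jωL = j·233.7·0.05 = 0 + j11.69 Ω
  Z4: Z = R = 1220 Ω
Step 3 — Ladder network (open output): work backward from the far end, alternating series and parallel combinations. Z_in = 80.81 - j302.8 Ω = 313.4∠-75.1° Ω.
Step 4 — Source phasor: V = 124∠71.1° V = 40.17 + j117.3 V.
Step 5 — Current: I = V / Z = -0.3286 + j0.2204 A = 0.3957∠146.2° A.
Step 6 — Complex power: S = V·I* = 12.65 - j47.41 VA.
Step 7 — Real power: P = Re(S) = 12.65 W.
Step 8 — Reactive power: Q = Im(S) = -47.41 VAR.
Step 9 — Apparent power: |S| = 49.06 VA.
Step 10 — Power factor: PF = P/|S| = 0.2579 (leading).

(a) P = 12.65 W  (b) Q = -47.41 VAR  (c) S = 49.06 VA  (d) PF = 0.2579 (leading)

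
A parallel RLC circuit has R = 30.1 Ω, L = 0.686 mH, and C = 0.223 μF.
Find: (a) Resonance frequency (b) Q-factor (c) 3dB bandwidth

Step 1 — Resonance: ω₀ = 1/√(LC) = 1/√(0.000686·2.23e-07) = 8.085e+04 rad/s.
Step 2 — f₀ = ω₀/(2π) = 1.287e+04 Hz.
Step 3 — Parallel Q: Q = R/(ω₀L) = 30.1/(8.085e+04·0.000686) = 0.5427.
Step 4 — Bandwidth: Δω = ω₀/Q = 1.49e+05 rad/s; BW = Δω/(2π) = 2.371e+04 Hz.

(a) f₀ = 1.287e+04 Hz  (b) Q = 0.5427  (c) BW = 2.371e+04 Hz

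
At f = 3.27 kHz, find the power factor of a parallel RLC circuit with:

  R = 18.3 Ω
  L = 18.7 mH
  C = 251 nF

Step 1 — Angular frequency: ω = 2π·f = 2π·3270 = 2.055e+04 rad/s.
Step 2 — Component impedances:
  R: Z = R = 18.3 Ω
  L: Z = jωL = j·2.055e+04·0.0187 = 0 + j384.2 Ω
  C: Z = 1/(jωC) = -j/(ω·C) = 0 - j193.9 Ω
Step 3 — Parallel combination: 1/Z_total = 1/R + 1/L + 1/C; Z_total = 18.26 - j0.8535 Ω = 18.28∠-2.7° Ω.
Step 4 — Power factor: PF = cos(φ) = Re(Z)/|Z| = 18.26/18.28 = 0.9989.
Step 5 — Type: Im(Z) = -0.8535 ⇒ leading (phase φ = -2.7°).

PF = 0.9989 (leading, φ = -2.7°)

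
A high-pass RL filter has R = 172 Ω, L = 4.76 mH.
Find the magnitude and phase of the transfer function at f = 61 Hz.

Step 1 — Angular frequency: ω = 2π·61 = 383.3 rad/s.
Step 2 — Transfer function: H(jω) = jωL/(R + jωL).
Step 3 — Numerator jωL = j·1.824; denominator R + jωL = 172 + j1.824.
Step 4 — H = 0.0001125 + j0.01061.
Step 5 — Magnitude: |H| = 0.01061 (-39.5 dB); phase: φ = 89.4°.

|H| = 0.01061 (-39.5 dB), φ = 89.4°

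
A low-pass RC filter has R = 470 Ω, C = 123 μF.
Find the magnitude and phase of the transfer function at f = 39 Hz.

Step 1 — Angular frequency: ω = 2π·39 = 245 rad/s.
Step 2 — Transfer function: H(jω) = 1/(1 + jωRC).
Step 3 — Denominator: 1 + jωRC = 1 + j·245·470·0.000123 = 1 + j14.17.
Step 4 — H = 0.004958 - j0.07024.
Step 5 — Magnitude: |H| = 0.07042 (-23.0 dB); phase: φ = -86.0°.

|H| = 0.07042 (-23.0 dB), φ = -86.0°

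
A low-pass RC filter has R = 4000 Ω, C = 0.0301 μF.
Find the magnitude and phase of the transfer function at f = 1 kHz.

Step 1 — Angular frequency: ω = 2π·1000 = 6283 rad/s.
Step 2 — Transfer function: H(jω) = 1/(1 + jωRC).
Step 3 — Denominator: 1 + jωRC = 1 + j·6283·4000·3.01e-08 = 1 + j0.7565.
Step 4 — H = 0.636 - j0.4811.
Step 5 — Magnitude: |H| = 0.7975 (-2.0 dB); phase: φ = -37.1°.

|H| = 0.7975 (-2.0 dB), φ = -37.1°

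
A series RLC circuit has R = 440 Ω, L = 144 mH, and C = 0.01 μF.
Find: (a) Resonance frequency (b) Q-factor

Step 1 — Resonance condition Im(Z)=0 gives ω₀ = 1/√(LC).
Step 2 — ω₀ = 1/√(0.144·1e-08) = 2.635e+04 rad/s.
Step 3 — f₀ = ω₀/(2π) = 4194 Hz.
Step 4 — Series Q: Q = ω₀L/R = 2.635e+04·0.144/440 = 8.624.

(a) f₀ = 4194 Hz  (b) Q = 8.624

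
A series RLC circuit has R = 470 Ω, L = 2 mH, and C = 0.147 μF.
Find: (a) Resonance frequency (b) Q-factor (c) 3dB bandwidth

Step 1 — Resonance condition Im(Z)=0 gives ω₀ = 1/√(LC).
Step 2 — ω₀ = 1/√(0.002·1.47e-07) = 5.832e+04 rad/s.
Step 3 — f₀ = ω₀/(2π) = 9282 Hz.
Step 4 — Series Q: Q = ω₀L/R = 5.832e+04·0.002/470 = 0.2482.
Step 5 — 3dB bandwidth: Δω = ω₀/Q = 2.35e+05 rad/s; BW = Δω/(2π) = 3.74e+04 Hz.

(a) f₀ = 9282 Hz  (b) Q = 0.2482  (c) BW = 3.74e+04 Hz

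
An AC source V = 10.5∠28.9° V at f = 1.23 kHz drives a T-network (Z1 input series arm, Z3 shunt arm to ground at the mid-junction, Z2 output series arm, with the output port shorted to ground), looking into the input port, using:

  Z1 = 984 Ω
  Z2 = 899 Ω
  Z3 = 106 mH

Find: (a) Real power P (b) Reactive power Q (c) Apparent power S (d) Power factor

Step 1 — Angular frequency: ω = 2π·f = 2π·1230 = 7728 rad/s.
Step 2 — Component impedances:
  Z1: Z = R = 984 Ω
  Z2: Z = R = 899 Ω
  Z3: Z = jωL = j·7728·0.106 = 0 + j819.2 Ω
Step 3 — With the output port shorted to ground, the output series arm Z2 runs from the junction to ground; the shunt arm Z3 also runs from the junction to ground. They appear in parallel: Z3 || Z2 = 407.8 + j447.6 Ω.
Step 4 — Series with input arm Z1: Z_in = Z1 + (Z3 || Z2) = 1392 + j447.6 Ω = 1462∠17.8° Ω.
Step 5 — Source phasor: V = 10.5∠28.9° V = 9.192 + j5.074 V.
Step 6 — Current: I = V / Z = 0.007048 + j0.001379 A = 0.007182∠11.1° A.
Step 7 — Complex power: S = V·I* = 0.07179 + j0.02308 VA.
Step 8 — Real power: P = Re(S) = 0.07179 W.
Step 9 — Reactive power: Q = Im(S) = 0.02308 VAR.
Step 10 — Apparent power: |S| = 0.07541 VA.
Step 11 — Power factor: PF = P/|S| = 0.952 (lagging).

(a) P = 0.07179 W  (b) Q = 0.02308 VAR  (c) S = 0.07541 VA  (d) PF = 0.952 (lagging)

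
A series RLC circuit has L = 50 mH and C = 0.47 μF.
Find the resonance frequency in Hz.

Step 1 — Resonance condition Im(Z)=0 gives ω₀ = 1/√(LC).
Step 2 — ω₀ = 1/√(0.05·4.7e-07) = 6523 rad/s.
Step 3 — f₀ = ω₀/(2π) = 1038 Hz.

f₀ = 1038 Hz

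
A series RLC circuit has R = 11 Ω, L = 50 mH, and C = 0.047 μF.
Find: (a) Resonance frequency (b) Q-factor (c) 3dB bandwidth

Step 1 — Resonance: ω₀ = 1/√(LC) = 1/√(0.05·4.7e-08) = 2.063e+04 rad/s.
Step 2 — f₀ = ω₀/(2π) = 3283 Hz.
Step 3 — Series Q: Q = ω₀L/R = 2.063e+04·0.05/11 = 93.77.
Step 4 — Bandwidth: Δω = ω₀/Q = 220 rad/s; BW = Δω/(2π) = 35.01 Hz.

(a) f₀ = 3283 Hz  (b) Q = 93.77  (c) BW = 35.01 Hz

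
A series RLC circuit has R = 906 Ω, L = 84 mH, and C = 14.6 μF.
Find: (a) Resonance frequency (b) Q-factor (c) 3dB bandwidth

Step 1 — Resonance: ω₀ = 1/√(LC) = 1/√(0.084·1.46e-05) = 903 rad/s.
Step 2 — f₀ = ω₀/(2π) = 143.7 Hz.
Step 3 — Series Q: Q = ω₀L/R = 903·0.084/906 = 0.08372.
Step 4 — Bandwidth: Δω = ω₀/Q = 1.079e+04 rad/s; BW = Δω/(2π) = 1717 Hz.

(a) f₀ = 143.7 Hz  (b) Q = 0.08372  (c) BW = 1717 Hz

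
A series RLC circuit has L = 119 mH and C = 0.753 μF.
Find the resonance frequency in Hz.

Step 1 — Resonance condition Im(Z)=0 gives ω₀ = 1/√(LC).
Step 2 — ω₀ = 1/√(0.119·7.53e-07) = 3341 rad/s.
Step 3 — f₀ = ω₀/(2π) = 531.7 Hz.

f₀ = 531.7 Hz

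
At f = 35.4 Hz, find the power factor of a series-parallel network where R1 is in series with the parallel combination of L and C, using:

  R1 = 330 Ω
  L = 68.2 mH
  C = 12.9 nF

Step 1 — Angular frequency: ω = 2π·f = 2π·35.4 = 222.4 rad/s.
Step 2 — Component impedances:
  R1: Z = R = 330 Ω
  L: Z = jωL = j·222.4·0.0682 = 0 + j15.17 Ω
  C: Z = 1/(jωC) = -j/(ω·C) = 0 - j3.485e+05 Ω
Step 3 — Parallel branch: L || C = 1/(1/L + 1/C) = 0 + j15.17 Ω.
Step 4 — Series with R1: Z_total = R1 + (L || C) = 330 + j15.17 Ω = 330.3∠2.6° Ω.
Step 5 — Power factor: PF = cos(φ) = Re(Z)/|Z| = 330/330.35 = 0.9989.
Step 6 — Type: Im(Z) = 15.17 ⇒ lagging (phase φ = 2.6°).

PF = 0.9989 (lagging, φ = 2.6°)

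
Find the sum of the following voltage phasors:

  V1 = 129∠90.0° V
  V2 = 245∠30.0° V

Step 1 — Convert each phasor to rectangular form:
  V1 = 129·(cos(90.0°) + j·sin(90.0°)) = 0 + j129 V
  V2 = 245·(cos(30.0°) + j·sin(30.0°)) = 212.2 + j122.5 V
Step 2 — Sum components: V_total = 212.2 + j251.5 V.
Step 3 — Convert to polar: |V_total| = 329 V, ∠V_total = 49.8°.

V_total = 329∠49.8° V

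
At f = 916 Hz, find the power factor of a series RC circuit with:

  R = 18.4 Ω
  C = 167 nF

Step 1 — Angular frequency: ω = 2π·f = 2π·916 = 5755 rad/s.
Step 2 — Component impedances:
  R: Z = R = 18.4 Ω
  C: Z = 1/(jωC) = -j/(ω·C) = 0 - j1040 Ω
Step 3 — Series combination: Z_total = R + C = 18.4 - j1040 Ω = 1041∠-89.0° Ω.
Step 4 — Power factor: PF = cos(φ) = Re(Z)/|Z| = 18.4/1041 = 0.01768.
Step 5 — Type: Im(Z) = -1040 ⇒ leading (phase φ = -89.0°).

PF = 0.01768 (leading, φ = -89.0°)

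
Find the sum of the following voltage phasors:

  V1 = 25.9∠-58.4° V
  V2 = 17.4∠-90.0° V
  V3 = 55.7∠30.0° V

Step 1 — Convert each phasor to rectangular form:
  V1 = 25.9·(cos(-58.4°) + j·sin(-58.4°)) = 13.57 - j22.06 V
  V2 = 17.4·(cos(-90.0°) + j·sin(-90.0°)) = 0 - j17.4 V
  V3 = 55.7·(cos(30.0°) + j·sin(30.0°)) = 48.24 + j27.85 V
Step 2 — Sum components: V_total = 61.81 - j11.61 V.
Step 3 — Convert to polar: |V_total| = 62.89 V, ∠V_total = -10.6°.

V_total = 62.89∠-10.6° V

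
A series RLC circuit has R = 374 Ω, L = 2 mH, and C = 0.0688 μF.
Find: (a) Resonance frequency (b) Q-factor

Step 1 — Resonance condition Im(Z)=0 gives ω₀ = 1/√(LC).
Step 2 — ω₀ = 1/√(0.002·6.88e-08) = 8.525e+04 rad/s.
Step 3 — f₀ = ω₀/(2π) = 1.357e+04 Hz.
Step 4 — Series Q: Q = ω₀L/R = 8.525e+04·0.002/374 = 0.4559.

(a) f₀ = 1.357e+04 Hz  (b) Q = 0.4559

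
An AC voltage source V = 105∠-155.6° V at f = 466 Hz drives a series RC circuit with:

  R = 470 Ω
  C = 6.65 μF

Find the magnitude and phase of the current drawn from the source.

Step 1 — Angular frequency: ω = 2π·f = 2π·466 = 2928 rad/s.
Step 2 — Component impedances:
  R: Z = R = 470 Ω
  C: Z = 1/(jωC) = -j/(ω·C) = 0 - j51.36 Ω
Step 3 — Series combination: Z_total = R + C = 470 - j51.36 Ω = 472.8∠-6.2° Ω.
Step 4 — Source phasor: V = 105∠-155.6° V = -95.62 - j43.38 V.
Step 5 — Ohm's law: I = V / Z_total = (-95.62 - j43.38) / (470 - j51.36) = -0.1911 - j0.1132 A.
Step 6 — Convert to polar: |I| = 0.2221 A, ∠I = -149.4°.

I = 0.2221∠-149.4° A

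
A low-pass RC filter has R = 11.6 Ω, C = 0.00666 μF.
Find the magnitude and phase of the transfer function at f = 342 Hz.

Step 1 — Angular frequency: ω = 2π·342 = 2149 rad/s.
Step 2 — Transfer function: H(jω) = 1/(1 + jωRC).
Step 3 — Denominator: 1 + jωRC = 1 + j·2149·11.6·6.66e-09 = 1 + j0.000166.
Step 4 — H = 1 - j0.000166.
Step 5 — Magnitude: |H| = 1 (-0.0 dB); phase: φ = -0.0°.

|H| = 1 (-0.0 dB), φ = -0.0°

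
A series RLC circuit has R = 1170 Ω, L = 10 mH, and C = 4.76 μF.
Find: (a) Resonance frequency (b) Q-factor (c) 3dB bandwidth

Step 1 — Resonance: ω₀ = 1/√(LC) = 1/√(0.01·4.76e-06) = 4583 rad/s.
Step 2 — f₀ = ω₀/(2π) = 729.5 Hz.
Step 3 — Series Q: Q = ω₀L/R = 4583·0.01/1170 = 0.03918.
Step 4 — Bandwidth: Δω = ω₀/Q = 1.17e+05 rad/s; BW = Δω/(2π) = 1.862e+04 Hz.

(a) f₀ = 729.5 Hz  (b) Q = 0.03918  (c) BW = 1.862e+04 Hz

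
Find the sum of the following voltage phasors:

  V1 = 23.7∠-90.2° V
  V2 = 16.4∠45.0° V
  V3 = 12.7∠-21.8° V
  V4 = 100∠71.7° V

Step 1 — Convert each phasor to rectangular form:
  V1 = 23.7·(cos(-90.2°) + j·sin(-90.2°)) = -0.08273 - j23.7 V
  V2 = 16.4·(cos(45.0°) + j·sin(45.0°)) = 11.6 + j11.6 V
  V3 = 12.7·(cos(-21.8°) + j·sin(-21.8°)) = 11.79 - j4.716 V
  V4 = 100·(cos(71.7°) + j·sin(71.7°)) = 31.4 + j94.94 V
Step 2 — Sum components: V_total = 54.7 + j78.12 V.
Step 3 — Convert to polar: |V_total| = 95.37 V, ∠V_total = 55.0°.

V_total = 95.37∠55.0° V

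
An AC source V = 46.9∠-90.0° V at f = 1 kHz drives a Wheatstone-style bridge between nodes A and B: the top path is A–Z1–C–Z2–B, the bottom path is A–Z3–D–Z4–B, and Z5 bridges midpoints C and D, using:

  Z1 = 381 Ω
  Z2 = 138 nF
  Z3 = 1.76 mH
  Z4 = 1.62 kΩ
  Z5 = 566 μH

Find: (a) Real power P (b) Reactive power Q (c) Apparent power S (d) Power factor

Step 1 — Angular frequency: ω = 2π·f = 2π·1000 = 6283 rad/s.
Step 2 — Component impedances:
  Z1: Z = R = 381 Ω
  Z2: Z = 1/(jωC) = -j/(ω·C) = 0 - j1153 Ω
  Z3: Z = jωL = j·6283·0.00176 = 0 + j11.06 Ω
  Z4: Z = R = 1620 Ω
  Z5: Z = jωL = j·6283·0.000566 = 0 + j3.556 Ω
Step 3 — Bridge requires nodal analysis (the Z5 bridge couples midpoints C and D, so the two paths cannot be reduced to a simple series/parallel combination). Setting node B to ground and injecting 1 A at node A, the 3-node admittance system at A, C, D solves to V_A = Z_AB = 543.1 - j753.5 Ω = 928.8∠-54.2° Ω.
Step 4 — Source phasor: V = 46.9∠-90.0° V = 0 - j46.9 V.
Step 5 — Current: I = V / Z = 0.04096 - j0.02953 A = 0.0505∠-35.8° A.
Step 6 — Complex power: S = V·I* = 1.385 - j1.921 VA.
Step 7 — Real power: P = Re(S) = 1.385 W.
Step 8 — Reactive power: Q = Im(S) = -1.921 VAR.
Step 9 — Apparent power: |S| = 2.368 VA.
Step 10 — Power factor: PF = P/|S| = 0.5848 (leading).

(a) P = 1.385 W  (b) Q = -1.921 VAR  (c) S = 2.368 VA  (d) PF = 0.5848 (leading)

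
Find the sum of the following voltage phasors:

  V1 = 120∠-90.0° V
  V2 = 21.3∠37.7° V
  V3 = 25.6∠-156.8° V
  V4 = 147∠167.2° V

Step 1 — Convert each phasor to rectangular form:
  V1 = 120·(cos(-90.0°) + j·sin(-90.0°)) = 0 - j120 V
  V2 = 21.3·(cos(37.7°) + j·sin(37.7°)) = 16.85 + j13.03 V
  V3 = 25.6·(cos(-156.8°) + j·sin(-156.8°)) = -23.53 - j10.08 V
  V4 = 147·(cos(167.2°) + j·sin(167.2°)) = -143.3 + j32.57 V
Step 2 — Sum components: V_total = -150 - j84.49 V.
Step 3 — Convert to polar: |V_total| = 172.2 V, ∠V_total = -150.6°.

V_total = 172.2∠-150.6° V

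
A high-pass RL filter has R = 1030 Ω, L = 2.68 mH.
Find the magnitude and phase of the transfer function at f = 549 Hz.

Step 1 — Angular frequency: ω = 2π·549 = 3449 rad/s.
Step 2 — Transfer function: H(jω) = jωL/(R + jωL).
Step 3 — Numerator jωL = j·9.245; denominator R + jωL = 1030 + j9.245.
Step 4 — H = 8.055e-05 + j0.008975.
Step 5 — Magnitude: |H| = 0.008975 (-40.9 dB); phase: φ = 89.5°.

|H| = 0.008975 (-40.9 dB), φ = 89.5°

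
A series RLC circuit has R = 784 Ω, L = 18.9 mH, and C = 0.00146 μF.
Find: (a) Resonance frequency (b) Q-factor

Step 1 — Resonance condition Im(Z)=0 gives ω₀ = 1/√(LC).
Step 2 — ω₀ = 1/√(0.0189·1.46e-09) = 1.904e+05 rad/s.
Step 3 — f₀ = ω₀/(2π) = 3.03e+04 Hz.
Step 4 — Series Q: Q = ω₀L/R = 1.904e+05·0.0189/784 = 4.589.

(a) f₀ = 3.03e+04 Hz  (b) Q = 4.589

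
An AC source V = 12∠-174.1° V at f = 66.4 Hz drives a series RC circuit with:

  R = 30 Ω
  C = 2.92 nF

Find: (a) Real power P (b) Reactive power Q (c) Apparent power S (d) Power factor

Step 1 — Angular frequency: ω = 2π·f = 2π·66.4 = 417.2 rad/s.
Step 2 — Component impedances:
  R: Z = R = 30 Ω
  C: Z = 1/(jωC) = -j/(ω·C) = 0 - j8.209e+05 Ω
Step 3 — Series combination: Z_total = R + C = 30 - j8.209e+05 Ω = 8.209e+05∠-90.0° Ω.
Step 4 — Source phasor: V = 12∠-174.1° V = -11.94 - j1.234 V.
Step 5 — Current: I = V / Z = 1.502e-06 - j1.454e-05 A = 1.462e-05∠-84.1° A.
Step 6 — Complex power: S = V·I* = 6.411e-09 - j0.0001754 VA.
Step 7 — Real power: P = Re(S) = 6.411e-09 W.
Step 8 — Reactive power: Q = Im(S) = -0.0001754 VAR.
Step 9 — Apparent power: |S| = 0.0001754 VA.
Step 10 — Power factor: PF = P/|S| = 3.655e-05 (leading).

(a) P = 6.411e-09 W  (b) Q = -0.0001754 VAR  (c) S = 0.0001754 VA  (d) PF = 3.655e-05 (leading)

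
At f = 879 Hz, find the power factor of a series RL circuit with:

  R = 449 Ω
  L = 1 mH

Step 1 — Angular frequency: ω = 2π·f = 2π·879 = 5523 rad/s.
Step 2 — Component impedances:
  R: Z = R = 449 Ω
  L: Z = jωL = j·5523·0.001 = 0 + j5.523 Ω
Step 3 — Series combination: Z_total = R + L = 449 + j5.523 Ω = 449∠0.7° Ω.
Step 4 — Power factor: PF = cos(φ) = Re(Z)/|Z| = 449/449.03 = 0.9999.
Step 5 — Type: Im(Z) = 5.523 ⇒ lagging (phase φ = 0.7°).

PF = 0.9999 (lagging, φ = 0.7°)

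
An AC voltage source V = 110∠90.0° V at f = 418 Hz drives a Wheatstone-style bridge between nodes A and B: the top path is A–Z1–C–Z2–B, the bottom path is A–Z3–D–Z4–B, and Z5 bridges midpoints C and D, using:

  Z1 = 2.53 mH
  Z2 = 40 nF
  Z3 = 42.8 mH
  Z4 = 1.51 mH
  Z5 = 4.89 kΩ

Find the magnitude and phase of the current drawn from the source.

Step 1 — Angular frequency: ω = 2π·f = 2π·418 = 2626 rad/s.
Step 2 — Component impedances:
  Z1: Z = jωL = j·2626·0.00253 = 0 + j6.645 Ω
  Z2: Z = 1/(jωC) = -j/(ω·C) = 0 - j9519 Ω
  Z3: Z = jωL = j·2626·0.0428 = 0 + j112.4 Ω
  Z4: Z = jωL = j·2626·0.00151 = 0 + j3.966 Ω
  Z5: Z = R = 4890 Ω
Step 3 — Bridge requires nodal analysis (the Z5 bridge couples midpoints C and D, so the two paths cannot be reduced to a simple series/parallel combination). Setting node B to ground and injecting 1 A at node A, the 3-node admittance system at A, C, D solves to V_A = Z_AB = 2.651 + j117.8 Ω = 117.8∠88.7° Ω.
Step 4 — Source phasor: V = 110∠90.0° V = 0 + j110 V.
Step 5 — Ohm's law: I = V / Z_total = (0 + j110) / (2.651 + j117.8) = 0.9337 + j0.02102 A.
Step 6 — Convert to polar: |I| = 0.9339 A, ∠I = 1.3°.

I = 0.9339∠1.3° A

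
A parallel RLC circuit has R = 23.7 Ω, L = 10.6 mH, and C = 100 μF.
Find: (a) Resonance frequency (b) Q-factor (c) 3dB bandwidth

Step 1 — Resonance: ω₀ = 1/√(LC) = 1/√(0.0106·0.0001) = 971.3 rad/s.
Step 2 — f₀ = ω₀/(2π) = 154.6 Hz.
Step 3 — Parallel Q: Q = R/(ω₀L) = 23.7/(971.3·0.0106) = 2.302.
Step 4 — Bandwidth: Δω = ω₀/Q = 421.9 rad/s; BW = Δω/(2π) = 67.15 Hz.

(a) f₀ = 154.6 Hz  (b) Q = 2.302  (c) BW = 67.15 Hz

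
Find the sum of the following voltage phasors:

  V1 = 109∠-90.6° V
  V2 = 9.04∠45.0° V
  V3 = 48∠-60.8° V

Step 1 — Convert each phasor to rectangular form:
  V1 = 109·(cos(-90.6°) + j·sin(-90.6°)) = -1.141 - j109 V
  V2 = 9.04·(cos(45.0°) + j·sin(45.0°)) = 6.392 + j6.392 V
  V3 = 48·(cos(-60.8°) + j·sin(-60.8°)) = 23.42 - j41.9 V
Step 2 — Sum components: V_total = 28.67 - j144.5 V.
Step 3 — Convert to polar: |V_total| = 147.3 V, ∠V_total = -78.8°.

V_total = 147.3∠-78.8° V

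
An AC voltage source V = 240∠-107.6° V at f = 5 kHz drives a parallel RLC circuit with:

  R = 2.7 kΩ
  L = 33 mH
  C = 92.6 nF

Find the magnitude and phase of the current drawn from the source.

Step 1 — Angular frequency: ω = 2π·f = 2π·5000 = 3.142e+04 rad/s.
Step 2 — Component impedances:
  R: Z = R = 2700 Ω
  L: Z = jωL = j·3.142e+04·0.033 = 0 + j1037 Ω
  C: Z = 1/(jωC) = -j/(ω·C) = 0 - j343.7 Ω
Step 3 — Parallel combination: 1/Z_total = 1/R + 1/L + 1/C; Z_total = 94.52 - j496.3 Ω = 505.2∠-79.2° Ω.
Step 4 — Source phasor: V = 240∠-107.6° V = -72.57 - j228.8 V.
Step 5 — Ohm's law: I = V / Z_total = (-72.57 - j228.8) / (94.52 - j496.3) = 0.418 - j0.2258 A.
Step 6 — Convert to polar: |I| = 0.4751 A, ∠I = -28.4°.

I = 0.4751∠-28.4° A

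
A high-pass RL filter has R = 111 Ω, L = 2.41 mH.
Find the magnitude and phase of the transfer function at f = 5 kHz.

Step 1 — Angular frequency: ω = 2π·5000 = 3.142e+04 rad/s.
Step 2 — Transfer function: H(jω) = jωL/(R + jωL).
Step 3 — Numerator jωL = j·75.71; denominator R + jωL = 111 + j75.71.
Step 4 — H = 0.3175 + j0.4655.
Step 5 — Magnitude: |H| = 0.5635 (-5.0 dB); phase: φ = 55.7°.

|H| = 0.5635 (-5.0 dB), φ = 55.7°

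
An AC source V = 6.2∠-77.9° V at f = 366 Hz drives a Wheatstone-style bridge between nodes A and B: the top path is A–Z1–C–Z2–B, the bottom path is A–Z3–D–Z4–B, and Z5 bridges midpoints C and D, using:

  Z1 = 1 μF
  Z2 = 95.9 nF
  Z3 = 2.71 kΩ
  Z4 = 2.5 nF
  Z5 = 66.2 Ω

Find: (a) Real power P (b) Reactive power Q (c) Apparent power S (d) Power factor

Step 1 — Angular frequency: ω = 2π·f = 2π·366 = 2300 rad/s.
Step 2 — Component impedances:
  Z1: Z = 1/(jωC) = -j/(ω·C) = 0 - j434.8 Ω
  Z2: Z = 1/(jωC) = -j/(ω·C) = 0 - j4534 Ω
  Z3: Z = R = 2710 Ω
  Z4: Z = 1/(jωC) = -j/(ω·C) = 0 - j1.739e+05 Ω
  Z5: Z = R = 66.2 Ω
Step 3 — Bridge requires nodal analysis (the Z5 bridge couples midpoints C and D, so the two paths cannot be reduced to a simple series/parallel combination). Setting node B to ground and injecting 1 A at node A, the 3-node admittance system at A, C, D solves to V_A = Z_AB = 66.44 - j4843 Ω = 4844∠-89.2° Ω.
Step 4 — Source phasor: V = 6.2∠-77.9° V = 1.3 - j6.062 V.
Step 5 — Current: I = V / Z = 0.001255 + j0.0002511 A = 0.00128∠11.3° A.
Step 6 — Complex power: S = V·I* = 0.0001089 - j0.007936 VA.
Step 7 — Real power: P = Re(S) = 0.0001089 W.
Step 8 — Reactive power: Q = Im(S) = -0.007936 VAR.
Step 9 — Apparent power: |S| = 0.007936 VA.
Step 10 — Power factor: PF = P/|S| = 0.01372 (leading).

(a) P = 0.0001089 W  (b) Q = -0.007936 VAR  (c) S = 0.007936 VA  (d) PF = 0.01372 (leading)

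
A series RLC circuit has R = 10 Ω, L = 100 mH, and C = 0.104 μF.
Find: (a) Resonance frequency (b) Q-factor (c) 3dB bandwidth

Step 1 — Resonance condition Im(Z)=0 gives ω₀ = 1/√(LC).
Step 2 — ω₀ = 1/√(0.1·1.04e-07) = 9806 rad/s.
Step 3 — f₀ = ω₀/(2π) = 1561 Hz.
Step 4 — Series Q: Q = ω₀L/R = 9806·0.1/10 = 98.06.
Step 5 — 3dB bandwidth: Δω = ω₀/Q = 100 rad/s; BW = Δω/(2π) = 15.92 Hz.

(a) f₀ = 1561 Hz  (b) Q = 98.06  (c) BW = 15.92 Hz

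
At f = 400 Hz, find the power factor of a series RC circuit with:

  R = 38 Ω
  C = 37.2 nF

Step 1 — Angular frequency: ω = 2π·f = 2π·400 = 2513 rad/s.
Step 2 — Component impedances:
  R: Z = R = 38 Ω
  C: Z = 1/(jωC) = -j/(ω·C) = 0 - j1.07e+04 Ω
Step 3 — Series combination: Z_total = R + C = 38 - j1.07e+04 Ω = 1.07e+04∠-89.8° Ω.
Step 4 — Power factor: PF = cos(φ) = Re(Z)/|Z| = 38/10696 = 0.003553.
Step 5 — Type: Im(Z) = -1.07e+04 ⇒ leading (phase φ = -89.8°).

PF = 0.003553 (leading, φ = -89.8°)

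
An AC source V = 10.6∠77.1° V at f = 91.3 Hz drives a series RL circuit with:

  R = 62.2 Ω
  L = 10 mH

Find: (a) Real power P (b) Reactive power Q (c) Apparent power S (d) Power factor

Step 1 — Angular frequency: ω = 2π·f = 2π·91.3 = 573.7 rad/s.
Step 2 — Component impedances:
  R: Z = R = 62.2 Ω
  L: Z = jωL = j·573.7·0.01 = 0 + j5.737 Ω
Step 3 — Series combination: Z_total = R + L = 62.2 + j5.737 Ω = 62.46∠5.3° Ω.
Step 4 — Source phasor: V = 10.6∠77.1° V = 2.366 + j10.33 V.
Step 5 — Current: I = V / Z = 0.05292 + j0.1612 A = 0.1697∠71.8° A.
Step 6 — Complex power: S = V·I* = 1.791 + j0.1652 VA.
Step 7 — Real power: P = Re(S) = 1.791 W.
Step 8 — Reactive power: Q = Im(S) = 0.1652 VAR.
Step 9 — Apparent power: |S| = 1.799 VA.
Step 10 — Power factor: PF = P/|S| = 0.9958 (lagging).

(a) P = 1.791 W  (b) Q = 0.1652 VAR  (c) S = 1.799 VA  (d) PF = 0.9958 (lagging)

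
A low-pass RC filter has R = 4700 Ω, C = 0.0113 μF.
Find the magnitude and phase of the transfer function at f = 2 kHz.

Step 1 — Angular frequency: ω = 2π·2000 = 1.257e+04 rad/s.
Step 2 — Transfer function: H(jω) = 1/(1 + jωRC).
Step 3 — Denominator: 1 + jωRC = 1 + j·1.257e+04·4700·1.13e-08 = 1 + j0.6674.
Step 4 — H = 0.6918 - j0.4617.
Step 5 — Magnitude: |H| = 0.8318 (-1.6 dB); phase: φ = -33.7°.

|H| = 0.8318 (-1.6 dB), φ = -33.7°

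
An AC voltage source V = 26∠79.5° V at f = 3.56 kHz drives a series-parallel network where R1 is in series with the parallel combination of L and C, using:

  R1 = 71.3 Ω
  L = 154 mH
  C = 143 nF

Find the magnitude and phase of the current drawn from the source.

Step 1 — Angular frequency: ω = 2π·f = 2π·3560 = 2.237e+04 rad/s.
Step 2 — Component impedances:
  R1: Z = R = 71.3 Ω
  L: Z = jωL = j·2.237e+04·0.154 = 0 + j3445 Ω
  C: Z = 1/(jωC) = -j/(ω·C) = 0 - j312.6 Ω
Step 3 — Parallel branch: L || C = 1/(1/L + 1/C) = 0 - j343.8 Ω.
Step 4 — Series with R1: Z_total = R1 + (L || C) = 71.3 - j343.8 Ω = 351.2∠-78.3° Ω.
Step 5 — Source phasor: V = 26∠79.5° V = 4.738 + j25.56 V.
Step 6 — Ohm's law: I = V / Z_total = (4.738 + j25.56) / (71.3 - j343.8) = -0.06855 + j0.02799 A.
Step 7 — Convert to polar: |I| = 0.07404 A, ∠I = 157.8°.

I = 0.07404∠157.8° A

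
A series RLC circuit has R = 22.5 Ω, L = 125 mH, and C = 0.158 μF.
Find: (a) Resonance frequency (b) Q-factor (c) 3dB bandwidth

Step 1 — Resonance: ω₀ = 1/√(LC) = 1/√(0.125·1.58e-07) = 7116 rad/s.
Step 2 — f₀ = ω₀/(2π) = 1132 Hz.
Step 3 — Series Q: Q = ω₀L/R = 7116·0.125/22.5 = 39.53.
Step 4 — Bandwidth: Δω = ω₀/Q = 180 rad/s; BW = Δω/(2π) = 28.65 Hz.

(a) f₀ = 1132 Hz  (b) Q = 39.53  (c) BW = 28.65 Hz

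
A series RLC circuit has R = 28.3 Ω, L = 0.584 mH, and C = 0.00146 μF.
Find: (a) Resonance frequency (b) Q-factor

Step 1 — Resonance condition Im(Z)=0 gives ω₀ = 1/√(LC).
Step 2 — ω₀ = 1/√(0.000584·1.46e-09) = 1.083e+06 rad/s.
Step 3 — f₀ = ω₀/(2π) = 1.724e+05 Hz.
Step 4 — Series Q: Q = ω₀L/R = 1.083e+06·0.000584/28.3 = 22.35.

(a) f₀ = 1.724e+05 Hz  (b) Q = 22.35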